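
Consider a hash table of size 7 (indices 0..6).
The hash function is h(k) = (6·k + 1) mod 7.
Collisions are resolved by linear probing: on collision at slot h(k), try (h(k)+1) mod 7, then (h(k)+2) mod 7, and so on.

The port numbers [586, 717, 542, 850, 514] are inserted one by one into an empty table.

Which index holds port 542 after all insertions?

6

Insert 586: h=3, slot 3 empty => index 3.
Insert 717: h=5, slot 5 empty => index 5.
Insert 542: h=5, slot 5 occupied => index 6.
Insert 850: h=5, slots 5,6 occupied => index 0.
Insert 514: h=5, slots 5,6,0 occupied => index 1.
Table: [850, 514, -, 586, -, 717, 542]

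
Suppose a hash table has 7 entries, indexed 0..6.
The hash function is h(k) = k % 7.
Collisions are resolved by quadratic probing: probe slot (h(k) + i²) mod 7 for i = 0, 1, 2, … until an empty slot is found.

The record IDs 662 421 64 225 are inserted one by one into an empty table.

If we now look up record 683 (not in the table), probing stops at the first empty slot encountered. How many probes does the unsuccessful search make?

Insert 662: h=4, slot 4 empty => index 4.
Insert 421: h=1, slot 1 empty => index 1.
Insert 64: h=1, slot 1 occupied => index 2.
Insert 225: h=1, slots 1,2 occupied => index 5.
Table: [-, 421, 64, -, 662, 225, -]
Lookup 683: h=4, probe 4,5,1,6 → slot 6 empty, not found.

4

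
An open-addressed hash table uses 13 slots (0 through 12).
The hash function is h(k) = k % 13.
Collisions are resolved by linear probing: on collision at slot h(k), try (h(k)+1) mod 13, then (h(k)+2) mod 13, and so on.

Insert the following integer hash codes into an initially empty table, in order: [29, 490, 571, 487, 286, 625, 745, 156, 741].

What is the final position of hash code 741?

5

29 hashes to 3; slot 3 is free → place at 3.
490 hashes to 9; slot 9 is free → place at 9.
571 hashes to 12; slot 12 is free → place at 12.
487 hashes to 6; slot 6 is free → place at 6.
286 hashes to 0; slot 0 is free → place at 0.
625 hashes to 1; slot 1 is free → place at 1.
745 hashes to 4; slot 4 is free → place at 4.
156 hashes to 0; 0,1 taken → place at 2.
741 hashes to 0; 0,1,2,3,4 taken → place at 5.
Table: [286, 625, 156, 29, 745, 741, 487, ., ., 490, ., ., 571]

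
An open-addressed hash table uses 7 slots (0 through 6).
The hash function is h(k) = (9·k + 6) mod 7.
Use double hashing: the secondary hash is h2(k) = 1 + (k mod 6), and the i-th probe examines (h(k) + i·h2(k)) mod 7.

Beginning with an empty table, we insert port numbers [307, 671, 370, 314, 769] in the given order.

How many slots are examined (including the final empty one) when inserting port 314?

2

307: h=4 -> slot 4
671: h=4, h2=6, probe 4,3 -> slot 3
370: h=4, h2=5, probe 4,2 -> slot 2
314: h=4, h2=3, probe 4,0 -> slot 0
769: h=4, h2=2, probe 4,6 -> slot 6
Table: [314, -, 370, 671, 307, -, 769]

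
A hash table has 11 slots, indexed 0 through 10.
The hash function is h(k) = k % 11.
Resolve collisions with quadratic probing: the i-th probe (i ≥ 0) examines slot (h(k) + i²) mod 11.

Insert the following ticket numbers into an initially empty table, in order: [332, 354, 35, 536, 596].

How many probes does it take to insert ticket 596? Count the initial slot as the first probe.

4

332: h=2 -> slot 2
354: h=2, probe 2,3 -> slot 3
35: h=2, probe 2,3,6 -> slot 6
536: h=8 -> slot 8
596: h=2, probe 2,3,6,0 -> slot 0
Table: [596, -, 332, 354, -, -, 35, -, 536, -, -]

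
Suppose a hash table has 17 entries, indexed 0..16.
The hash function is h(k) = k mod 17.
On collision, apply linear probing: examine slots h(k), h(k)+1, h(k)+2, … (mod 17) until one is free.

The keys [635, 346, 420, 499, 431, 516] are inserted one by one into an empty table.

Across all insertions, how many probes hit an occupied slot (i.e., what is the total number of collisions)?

635 hashes to 6; slot 6 is free → place at 6.
346 hashes to 6; 6 taken → place at 7.
420 hashes to 12; slot 12 is free → place at 12.
499 hashes to 6; 6,7 taken → place at 8.
431 hashes to 6; 6,7,8 taken → place at 9.
516 hashes to 6; 6,7,8,9 taken → place at 10.
Table: [-, -, -, -, -, -, 635, 346, 499, 431, 516, -, 420, -, -, -, -]

10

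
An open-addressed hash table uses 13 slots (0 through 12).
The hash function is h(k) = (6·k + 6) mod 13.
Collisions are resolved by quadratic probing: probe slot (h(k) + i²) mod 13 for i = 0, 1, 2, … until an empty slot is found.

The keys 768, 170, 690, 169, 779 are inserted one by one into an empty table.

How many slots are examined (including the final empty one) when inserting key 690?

768 hashes to 12; slot 12 is free -> place at 12.
170 hashes to 12; 12 taken -> place at 0.
690 hashes to 12; 12,0 taken -> place at 3.
169 hashes to 6; slot 6 is free -> place at 6.
779 hashes to 0; 0 taken -> place at 1.
Table: [170, 779, ., 690, ., ., 169, ., ., ., ., ., 768]

3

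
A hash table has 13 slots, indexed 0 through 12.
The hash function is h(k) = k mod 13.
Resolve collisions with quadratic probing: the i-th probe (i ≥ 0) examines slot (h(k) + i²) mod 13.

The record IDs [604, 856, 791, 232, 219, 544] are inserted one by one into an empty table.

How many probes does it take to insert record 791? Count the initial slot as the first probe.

2

604 hashes to 6; slot 6 is free => place at 6.
856 hashes to 11; slot 11 is free => place at 11.
791 hashes to 11; 11 taken => place at 12.
232 hashes to 11; 11,12 taken => place at 2.
219 hashes to 11; 11,12,2 taken => place at 7.
544 hashes to 11; 11,12,2,7 taken => place at 1.
Table: [., 544, 232, ., ., ., 604, 219, ., ., ., 856, 791]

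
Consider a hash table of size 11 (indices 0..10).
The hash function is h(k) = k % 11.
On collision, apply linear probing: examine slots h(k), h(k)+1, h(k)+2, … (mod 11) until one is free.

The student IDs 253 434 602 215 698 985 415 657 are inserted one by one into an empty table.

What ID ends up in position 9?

985

Insert 253: h=0, slot 0 empty → index 0.
Insert 434: h=5, slot 5 empty → index 5.
Insert 602: h=8, slot 8 empty → index 8.
Insert 215: h=6, slot 6 empty → index 6.
Insert 698: h=5, slots 5,6 occupied → index 7.
Insert 985: h=6, slots 6,7,8 occupied → index 9.
Insert 415: h=8, slots 8,9 occupied → index 10.
Insert 657: h=8, slots 8,9,10,0 occupied → index 1.
Table: [253, 657, ∅, ∅, ∅, 434, 215, 698, 602, 985, 415]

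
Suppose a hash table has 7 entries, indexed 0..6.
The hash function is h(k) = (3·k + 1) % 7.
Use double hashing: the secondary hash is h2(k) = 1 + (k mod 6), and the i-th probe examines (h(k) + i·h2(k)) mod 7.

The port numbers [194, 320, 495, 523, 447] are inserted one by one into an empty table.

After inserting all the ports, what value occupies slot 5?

194: h=2 => slot 2
320: h=2, h2=3, probe 2,5 => slot 5
495: h=2, h2=4, probe 2,6 => slot 6
523: h=2, h2=2, probe 2,4 => slot 4
447: h=5, h2=4, probe 5,2,6,3 => slot 3
Table: [., ., 194, 447, 523, 320, 495]

320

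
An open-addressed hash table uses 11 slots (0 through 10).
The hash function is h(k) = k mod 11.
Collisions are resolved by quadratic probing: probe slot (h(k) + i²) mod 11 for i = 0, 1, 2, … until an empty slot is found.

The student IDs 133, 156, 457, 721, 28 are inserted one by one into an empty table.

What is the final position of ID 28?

133 hashes to 1; slot 1 is free => place at 1.
156 hashes to 2; slot 2 is free => place at 2.
457 hashes to 6; slot 6 is free => place at 6.
721 hashes to 6; 6 taken => place at 7.
28 hashes to 6; 6,7 taken => place at 10.
Table: [_, 133, 156, _, _, _, 457, 721, _, _, 28]

10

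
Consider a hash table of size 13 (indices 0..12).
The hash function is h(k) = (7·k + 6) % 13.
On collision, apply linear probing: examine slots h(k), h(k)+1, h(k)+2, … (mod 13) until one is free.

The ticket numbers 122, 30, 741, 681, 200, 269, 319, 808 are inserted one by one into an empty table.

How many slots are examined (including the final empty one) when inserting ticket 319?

5

122: h=2 → slot 2
30: h=8 → slot 8
741: h=6 → slot 6
681: h=2, probe 2,3 → slot 3
200: h=2, probe 2,3,4 → slot 4
269: h=4, probe 4,5 → slot 5
319: h=3, probe 3,4,5,6,7 → slot 7
808: h=7, probe 7,8,9 → slot 9
Table: [-, -, 122, 681, 200, 269, 741, 319, 30, 808, -, -, -]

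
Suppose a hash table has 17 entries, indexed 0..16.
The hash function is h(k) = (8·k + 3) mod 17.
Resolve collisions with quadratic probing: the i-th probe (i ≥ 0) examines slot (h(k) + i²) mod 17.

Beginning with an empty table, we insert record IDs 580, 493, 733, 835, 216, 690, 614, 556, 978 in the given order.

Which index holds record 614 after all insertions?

580: h=2 -> slot 2
493: h=3 -> slot 3
733: h=2, probe 2,3,6 -> slot 6
835: h=2, probe 2,3,6,11 -> slot 11
216: h=14 -> slot 14
690: h=15 -> slot 15
614: h=2, probe 2,3,6,11,1 -> slot 1
556: h=14, probe 14,15,1,6,13 -> slot 13
978: h=7 -> slot 7
Table: [_, 614, 580, 493, _, _, 733, 978, _, _, _, 835, _, 556, 216, 690, _]

1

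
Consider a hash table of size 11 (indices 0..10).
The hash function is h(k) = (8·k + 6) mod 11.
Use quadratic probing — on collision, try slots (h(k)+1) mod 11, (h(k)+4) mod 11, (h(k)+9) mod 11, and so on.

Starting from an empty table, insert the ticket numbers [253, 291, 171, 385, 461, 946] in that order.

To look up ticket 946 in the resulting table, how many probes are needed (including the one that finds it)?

4

Insert 253: h=6, slot 6 empty => index 6.
Insert 291: h=2, slot 2 empty => index 2.
Insert 171: h=10, slot 10 empty => index 10.
Insert 385: h=6, slot 6 occupied => index 7.
Insert 461: h=9, slot 9 empty => index 9.
Insert 946: h=6, slots 6,7,10 occupied => index 4.
Table: [—, —, 291, —, 946, —, 253, 385, —, 461, 171]
Lookup 946: h=6, probe 6,7,10,4 → found at 4.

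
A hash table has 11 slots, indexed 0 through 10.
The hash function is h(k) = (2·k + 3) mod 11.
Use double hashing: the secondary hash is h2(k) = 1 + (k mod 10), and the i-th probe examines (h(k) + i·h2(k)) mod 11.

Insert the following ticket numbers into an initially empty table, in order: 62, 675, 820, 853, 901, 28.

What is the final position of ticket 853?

8

Insert 62: h=6, slot 6 empty → index 6.
Insert 675: h=0, slot 0 empty → index 0.
Insert 820: h=4, slot 4 empty → index 4.
Insert 853: h=4, h2=4, slot 4 occupied → index 8.
Insert 901: h=1, slot 1 empty → index 1.
Insert 28: h=4, h2=9, slot 4 occupied → index 2.
Table: [675, 901, 28, —, 820, —, 62, —, 853, —, —]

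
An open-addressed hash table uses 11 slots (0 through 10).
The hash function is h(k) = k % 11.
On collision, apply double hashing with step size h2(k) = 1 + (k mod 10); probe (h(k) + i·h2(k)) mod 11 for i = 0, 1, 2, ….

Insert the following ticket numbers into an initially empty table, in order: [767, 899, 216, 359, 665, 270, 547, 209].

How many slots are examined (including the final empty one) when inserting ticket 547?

3

767: h=8 → slot 8
899: h=8, h2=10, probe 8,7 → slot 7
216: h=7, h2=7, probe 7,3 → slot 3
359: h=7, h2=10, probe 7,6 → slot 6
665: h=5 → slot 5
270: h=6, h2=1, probe 6,7,8,9 → slot 9
547: h=8, h2=8, probe 8,5,2 → slot 2
209: h=0 → slot 0
Table: [209, -, 547, 216, -, 665, 359, 899, 767, 270, -]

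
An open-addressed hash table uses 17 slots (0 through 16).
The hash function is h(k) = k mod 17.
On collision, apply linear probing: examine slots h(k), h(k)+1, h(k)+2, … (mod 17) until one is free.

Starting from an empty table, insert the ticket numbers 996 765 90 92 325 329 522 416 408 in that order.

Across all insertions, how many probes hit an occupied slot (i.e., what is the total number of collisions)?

1

996 hashes to 10; slot 10 is free -> place at 10.
765 hashes to 0; slot 0 is free -> place at 0.
90 hashes to 5; slot 5 is free -> place at 5.
92 hashes to 7; slot 7 is free -> place at 7.
325 hashes to 2; slot 2 is free -> place at 2.
329 hashes to 6; slot 6 is free -> place at 6.
522 hashes to 12; slot 12 is free -> place at 12.
416 hashes to 8; slot 8 is free -> place at 8.
408 hashes to 0; 0 taken -> place at 1.
Table: [765, 408, 325, ∅, ∅, 90, 329, 92, 416, ∅, 996, ∅, 522, ∅, ∅, ∅, ∅]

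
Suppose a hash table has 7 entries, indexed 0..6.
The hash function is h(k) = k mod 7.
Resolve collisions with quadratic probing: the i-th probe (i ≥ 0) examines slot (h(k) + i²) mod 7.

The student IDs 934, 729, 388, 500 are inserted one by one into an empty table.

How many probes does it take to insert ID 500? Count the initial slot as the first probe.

3

934 hashes to 3; slot 3 is free => place at 3.
729 hashes to 1; slot 1 is free => place at 1.
388 hashes to 3; 3 taken => place at 4.
500 hashes to 3; 3,4 taken => place at 0.
Table: [500, 729, _, 934, 388, _, _]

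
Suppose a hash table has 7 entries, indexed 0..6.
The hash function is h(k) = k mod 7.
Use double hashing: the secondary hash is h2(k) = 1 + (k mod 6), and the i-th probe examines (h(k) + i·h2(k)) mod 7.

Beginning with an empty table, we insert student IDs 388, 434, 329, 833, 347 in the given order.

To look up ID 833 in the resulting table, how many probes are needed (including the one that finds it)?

3

388: h=3 -> slot 3
434: h=0 -> slot 0
329: h=0, h2=6, probe 0,6 -> slot 6
833: h=0, h2=6, probe 0,6,5 -> slot 5
347: h=4 -> slot 4
Table: [434, -, -, 388, 347, 833, 329]
Lookup 833: h=0, h2=6, probe 0,6,5 → found at 5.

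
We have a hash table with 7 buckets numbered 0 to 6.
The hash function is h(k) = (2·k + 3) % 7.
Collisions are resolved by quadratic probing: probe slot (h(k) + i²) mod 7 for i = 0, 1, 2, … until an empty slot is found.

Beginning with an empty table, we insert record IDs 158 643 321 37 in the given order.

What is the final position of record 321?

Insert 158: h=4, slot 4 empty => index 4.
Insert 643: h=1, slot 1 empty => index 1.
Insert 321: h=1, slot 1 occupied => index 2.
Insert 37: h=0, slot 0 empty => index 0.
Table: [37, 643, 321, —, 158, —, —]

2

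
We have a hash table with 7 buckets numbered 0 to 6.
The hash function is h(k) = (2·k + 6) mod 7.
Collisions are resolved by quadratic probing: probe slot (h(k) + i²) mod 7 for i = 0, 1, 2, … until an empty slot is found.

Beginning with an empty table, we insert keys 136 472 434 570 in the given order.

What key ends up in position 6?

136: h=5 → slot 5
472: h=5, probe 5,6 → slot 6
434: h=6, probe 6,0 → slot 0
570: h=5, probe 5,6,2 → slot 2
Table: [434, _, 570, _, _, 136, 472]

472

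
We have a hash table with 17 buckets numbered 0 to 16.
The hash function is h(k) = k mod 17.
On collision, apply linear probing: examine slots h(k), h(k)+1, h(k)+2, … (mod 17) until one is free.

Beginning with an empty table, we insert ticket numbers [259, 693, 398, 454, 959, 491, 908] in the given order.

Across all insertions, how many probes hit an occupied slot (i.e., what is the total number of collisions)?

3

259: h=4 → slot 4
693: h=13 → slot 13
398: h=7 → slot 7
454: h=12 → slot 12
959: h=7, probe 7,8 → slot 8
491: h=15 → slot 15
908: h=7, probe 7,8,9 → slot 9
Table: [., ., ., ., 259, ., ., 398, 959, 908, ., ., 454, 693, ., 491, .]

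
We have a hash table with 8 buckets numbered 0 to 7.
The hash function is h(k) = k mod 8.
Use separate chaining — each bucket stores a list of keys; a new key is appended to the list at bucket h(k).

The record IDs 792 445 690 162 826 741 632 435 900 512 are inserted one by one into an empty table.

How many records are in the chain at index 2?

3

Insert 792: h=0, bucket 0 empty → new chain.
Insert 445: h=5, bucket 5 empty → new chain.
Insert 690: h=2, bucket 2 empty → new chain.
Insert 162: h=2, bucket 2 nonempty → append to chain.
Insert 826: h=2, bucket 2 nonempty → append to chain.
Insert 741: h=5, bucket 5 nonempty → append to chain.
Insert 632: h=0, bucket 0 nonempty → append to chain.
Insert 435: h=3, bucket 3 empty → new chain.
Insert 900: h=4, bucket 4 empty → new chain.
Insert 512: h=0, bucket 0 nonempty → append to chain.
Final buckets:
0: 792 -> 632 -> 512
1: ∅
2: 690 -> 162 -> 826
3: 435
4: 900
5: 445 -> 741
6: ∅
7: ∅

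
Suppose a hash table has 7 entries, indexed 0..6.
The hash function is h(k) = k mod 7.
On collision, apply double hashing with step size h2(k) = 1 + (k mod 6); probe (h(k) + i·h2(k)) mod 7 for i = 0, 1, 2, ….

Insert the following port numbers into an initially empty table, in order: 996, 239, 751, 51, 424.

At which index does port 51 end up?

6

996 hashes to 2; slot 2 is free -> place at 2.
239 hashes to 1; slot 1 is free -> place at 1.
751 hashes to 2, h2=2; 2 taken -> place at 4.
51 hashes to 2, h2=4; 2 taken -> place at 6.
424 hashes to 4, h2=5; 4,2 taken -> place at 0.
Table: [424, 239, 996, —, 751, —, 51]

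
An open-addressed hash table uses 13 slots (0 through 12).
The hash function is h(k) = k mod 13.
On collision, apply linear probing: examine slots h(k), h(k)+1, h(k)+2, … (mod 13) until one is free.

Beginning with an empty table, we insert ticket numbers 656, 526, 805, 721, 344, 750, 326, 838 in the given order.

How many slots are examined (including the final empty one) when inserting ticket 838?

656: h=6 → slot 6
526: h=6, probe 6,7 → slot 7
805: h=12 → slot 12
721: h=6, probe 6,7,8 → slot 8
344: h=6, probe 6,7,8,9 → slot 9
750: h=9, probe 9,10 → slot 10
326: h=1 → slot 1
838: h=6, probe 6,7,8,9,10,11 → slot 11
Table: [-, 326, -, -, -, -, 656, 526, 721, 344, 750, 838, 805]

6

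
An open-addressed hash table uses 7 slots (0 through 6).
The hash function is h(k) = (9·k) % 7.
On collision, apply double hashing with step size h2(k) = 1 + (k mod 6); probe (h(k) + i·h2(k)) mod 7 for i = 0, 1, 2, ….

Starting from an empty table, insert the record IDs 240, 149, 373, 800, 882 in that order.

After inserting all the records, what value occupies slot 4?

240

240: h=4 -> slot 4
149: h=4, h2=6, probe 4,3 -> slot 3
373: h=4, h2=2, probe 4,6 -> slot 6
800: h=4, h2=3, probe 4,0 -> slot 0
882: h=0, h2=1, probe 0,1 -> slot 1
Table: [800, 882, ∅, 149, 240, ∅, 373]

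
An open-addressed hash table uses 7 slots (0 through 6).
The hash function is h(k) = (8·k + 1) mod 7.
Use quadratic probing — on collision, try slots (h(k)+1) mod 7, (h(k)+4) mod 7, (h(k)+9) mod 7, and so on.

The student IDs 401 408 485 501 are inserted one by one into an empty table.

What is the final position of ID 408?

401: h=3 => slot 3
408: h=3, probe 3,4 => slot 4
485: h=3, probe 3,4,0 => slot 0
501: h=5 => slot 5
Table: [485, ., ., 401, 408, 501, .]

4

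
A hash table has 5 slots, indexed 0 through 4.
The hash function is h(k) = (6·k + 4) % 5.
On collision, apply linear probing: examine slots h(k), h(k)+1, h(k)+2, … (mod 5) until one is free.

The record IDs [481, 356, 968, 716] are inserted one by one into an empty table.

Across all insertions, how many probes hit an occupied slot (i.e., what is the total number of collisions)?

481: h=0 => slot 0
356: h=0, probe 0,1 => slot 1
968: h=2 => slot 2
716: h=0, probe 0,1,2,3 => slot 3
Table: [481, 356, 968, 716, —]

4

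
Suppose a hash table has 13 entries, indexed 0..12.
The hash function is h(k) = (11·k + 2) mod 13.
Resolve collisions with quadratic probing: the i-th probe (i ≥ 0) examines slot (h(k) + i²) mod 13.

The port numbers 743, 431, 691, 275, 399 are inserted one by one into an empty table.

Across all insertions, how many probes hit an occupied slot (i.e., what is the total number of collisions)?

Insert 743: h=11, slot 11 empty => index 11.
Insert 431: h=11, slot 11 occupied => index 12.
Insert 691: h=11, slots 11,12 occupied => index 2.
Insert 275: h=11, slots 11,12,2 occupied => index 7.
Insert 399: h=10, slot 10 empty => index 10.
Table: [_, _, 691, _, _, _, _, 275, _, _, 399, 743, 431]

6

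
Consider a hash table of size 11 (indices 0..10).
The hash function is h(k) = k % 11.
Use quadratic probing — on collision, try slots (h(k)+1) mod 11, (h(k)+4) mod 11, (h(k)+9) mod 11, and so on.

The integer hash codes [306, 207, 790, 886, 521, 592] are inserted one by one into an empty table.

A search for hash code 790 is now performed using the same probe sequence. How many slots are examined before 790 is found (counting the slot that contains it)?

3

Insert 306: h=9, slot 9 empty → index 9.
Insert 207: h=9, slot 9 occupied → index 10.
Insert 790: h=9, slots 9,10 occupied → index 2.
Insert 886: h=6, slot 6 empty → index 6.
Insert 521: h=4, slot 4 empty → index 4.
Insert 592: h=9, slots 9,10,2 occupied → index 7.
Table: [—, —, 790, —, 521, —, 886, 592, —, 306, 207]
Lookup 790: h=9, probe 9,10,2 → found at 2.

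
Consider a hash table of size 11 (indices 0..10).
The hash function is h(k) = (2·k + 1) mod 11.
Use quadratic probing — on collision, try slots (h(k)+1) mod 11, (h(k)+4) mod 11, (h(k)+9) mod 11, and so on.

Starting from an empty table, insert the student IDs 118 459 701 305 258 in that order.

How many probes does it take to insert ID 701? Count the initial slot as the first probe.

3

118 hashes to 6; slot 6 is free → place at 6.
459 hashes to 6; 6 taken → place at 7.
701 hashes to 6; 6,7 taken → place at 10.
305 hashes to 6; 6,7,10 taken → place at 4.
258 hashes to 0; slot 0 is free → place at 0.
Table: [258, -, -, -, 305, -, 118, 459, -, -, 701]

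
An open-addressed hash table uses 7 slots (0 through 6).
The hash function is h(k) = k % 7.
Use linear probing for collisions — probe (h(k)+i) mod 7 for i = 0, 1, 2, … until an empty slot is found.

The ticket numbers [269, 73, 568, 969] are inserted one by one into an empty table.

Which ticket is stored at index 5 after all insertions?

969

269: h=3 -> slot 3
73: h=3, probe 3,4 -> slot 4
568: h=1 -> slot 1
969: h=3, probe 3,4,5 -> slot 5
Table: [∅, 568, ∅, 269, 73, 969, ∅]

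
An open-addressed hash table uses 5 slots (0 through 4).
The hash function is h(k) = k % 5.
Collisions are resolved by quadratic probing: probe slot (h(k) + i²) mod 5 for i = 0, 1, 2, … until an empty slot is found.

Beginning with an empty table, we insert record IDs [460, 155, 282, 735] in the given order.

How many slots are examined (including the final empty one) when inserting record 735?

460 hashes to 0; slot 0 is free -> place at 0.
155 hashes to 0; 0 taken -> place at 1.
282 hashes to 2; slot 2 is free -> place at 2.
735 hashes to 0; 0,1 taken -> place at 4.
Table: [460, 155, 282, —, 735]

3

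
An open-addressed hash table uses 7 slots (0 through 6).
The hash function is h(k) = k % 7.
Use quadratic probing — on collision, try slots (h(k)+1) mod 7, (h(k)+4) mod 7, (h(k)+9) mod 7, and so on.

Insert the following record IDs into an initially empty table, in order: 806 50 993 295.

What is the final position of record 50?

806 hashes to 1; slot 1 is free -> place at 1.
50 hashes to 1; 1 taken -> place at 2.
993 hashes to 6; slot 6 is free -> place at 6.
295 hashes to 1; 1,2 taken -> place at 5.
Table: [∅, 806, 50, ∅, ∅, 295, 993]

2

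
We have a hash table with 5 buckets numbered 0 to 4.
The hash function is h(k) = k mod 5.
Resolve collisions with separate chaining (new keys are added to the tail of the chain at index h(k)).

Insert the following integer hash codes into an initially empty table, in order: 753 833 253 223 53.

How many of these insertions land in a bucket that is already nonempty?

Insert 753: h=3, bucket 3 empty -> new chain.
Insert 833: h=3, bucket 3 nonempty -> append to chain.
Insert 253: h=3, bucket 3 nonempty -> append to chain.
Insert 223: h=3, bucket 3 nonempty -> append to chain.
Insert 53: h=3, bucket 3 nonempty -> append to chain.
Final buckets:
0: -
1: -
2: -
3: 753 -> 833 -> 253 -> 223 -> 53
4: -

4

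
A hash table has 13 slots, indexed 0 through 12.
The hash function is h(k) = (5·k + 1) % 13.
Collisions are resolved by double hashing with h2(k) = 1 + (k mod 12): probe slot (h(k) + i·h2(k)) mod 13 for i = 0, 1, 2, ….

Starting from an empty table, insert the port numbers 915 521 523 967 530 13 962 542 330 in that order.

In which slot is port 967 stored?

8

Insert 915: h=0, slot 0 empty => index 0.
Insert 521: h=6, slot 6 empty => index 6.
Insert 523: h=3, slot 3 empty => index 3.
Insert 967: h=0, h2=8, slot 0 occupied => index 8.
Insert 530: h=12, slot 12 empty => index 12.
Insert 13: h=1, slot 1 empty => index 1.
Insert 962: h=1, h2=3, slot 1 occupied => index 4.
Insert 542: h=7, slot 7 empty => index 7.
Insert 330: h=0, h2=7, slots 0,7,1,8 occupied => index 2.
Table: [915, 13, 330, 523, 962, ∅, 521, 542, 967, ∅, ∅, ∅, 530]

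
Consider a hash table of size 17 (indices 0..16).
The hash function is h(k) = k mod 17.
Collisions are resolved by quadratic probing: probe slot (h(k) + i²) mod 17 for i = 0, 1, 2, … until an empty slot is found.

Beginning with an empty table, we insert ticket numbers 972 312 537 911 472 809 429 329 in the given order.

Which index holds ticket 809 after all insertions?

Insert 972: h=3, slot 3 empty → index 3.
Insert 312: h=6, slot 6 empty → index 6.
Insert 537: h=10, slot 10 empty → index 10.
Insert 911: h=10, slot 10 occupied → index 11.
Insert 472: h=13, slot 13 empty → index 13.
Insert 809: h=10, slots 10,11 occupied → index 14.
Insert 429: h=4, slot 4 empty → index 4.
Insert 329: h=6, slot 6 occupied → index 7.
Table: [_, _, _, 972, 429, _, 312, 329, _, _, 537, 911, _, 472, 809, _, _]

14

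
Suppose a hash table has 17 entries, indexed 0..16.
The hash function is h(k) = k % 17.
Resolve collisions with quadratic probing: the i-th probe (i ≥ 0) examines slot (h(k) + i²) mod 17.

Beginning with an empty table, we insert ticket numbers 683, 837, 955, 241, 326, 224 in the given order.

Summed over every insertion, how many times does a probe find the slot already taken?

683 hashes to 3; slot 3 is free -> place at 3.
837 hashes to 4; slot 4 is free -> place at 4.
955 hashes to 3; 3,4 taken -> place at 7.
241 hashes to 3; 3,4,7 taken -> place at 12.
326 hashes to 3; 3,4,7,12 taken -> place at 2.
224 hashes to 3; 3,4,7,12,2 taken -> place at 11.
Table: [-, -, 326, 683, 837, -, -, 955, -, -, -, 224, 241, -, -, -, -]

14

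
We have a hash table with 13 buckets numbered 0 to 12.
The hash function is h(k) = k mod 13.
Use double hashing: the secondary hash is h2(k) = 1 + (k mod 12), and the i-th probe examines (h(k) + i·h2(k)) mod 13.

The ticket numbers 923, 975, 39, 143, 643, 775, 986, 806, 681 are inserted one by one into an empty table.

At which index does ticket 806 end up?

923 hashes to 0; slot 0 is free → place at 0.
975 hashes to 0, h2=4; 0 taken → place at 4.
39 hashes to 0, h2=4; 0,4 taken → place at 8.
143 hashes to 0, h2=12; 0 taken → place at 12.
643 hashes to 6; slot 6 is free → place at 6.
775 hashes to 8, h2=8; 8 taken → place at 3.
986 hashes to 11; slot 11 is free → place at 11.
806 hashes to 0, h2=3; 0,3,6 taken → place at 9.
681 hashes to 5; slot 5 is free → place at 5.
Table: [923, —, —, 775, 975, 681, 643, —, 39, 806, —, 986, 143]

9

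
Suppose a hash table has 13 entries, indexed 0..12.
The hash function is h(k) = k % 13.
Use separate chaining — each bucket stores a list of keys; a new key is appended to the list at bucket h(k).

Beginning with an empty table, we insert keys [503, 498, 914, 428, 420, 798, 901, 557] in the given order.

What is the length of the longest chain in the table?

503 → bucket 9
498 → bucket 4
914 → bucket 4 (collision)
428 → bucket 12
420 → bucket 4 (collision)
798 → bucket 5
901 → bucket 4 (collision)
557 → bucket 11
Final buckets:
0: _
1: _
2: _
3: _
4: 498 -> 914 -> 420 -> 901
5: 798
6: _
7: _
8: _
9: 503
10: _
11: 557
12: 428

4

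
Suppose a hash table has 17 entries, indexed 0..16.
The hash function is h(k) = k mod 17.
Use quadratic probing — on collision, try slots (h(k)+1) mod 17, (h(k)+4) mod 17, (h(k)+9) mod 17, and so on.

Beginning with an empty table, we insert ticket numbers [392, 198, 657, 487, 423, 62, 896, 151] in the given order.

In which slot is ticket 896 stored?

392: h=1 => slot 1
198: h=11 => slot 11
657: h=11, probe 11,12 => slot 12
487: h=11, probe 11,12,15 => slot 15
423: h=15, probe 15,16 => slot 16
62: h=11, probe 11,12,15,3 => slot 3
896: h=12, probe 12,13 => slot 13
151: h=15, probe 15,16,2 => slot 2
Table: [—, 392, 151, 62, —, —, —, —, —, —, —, 198, 657, 896, —, 487, 423]

13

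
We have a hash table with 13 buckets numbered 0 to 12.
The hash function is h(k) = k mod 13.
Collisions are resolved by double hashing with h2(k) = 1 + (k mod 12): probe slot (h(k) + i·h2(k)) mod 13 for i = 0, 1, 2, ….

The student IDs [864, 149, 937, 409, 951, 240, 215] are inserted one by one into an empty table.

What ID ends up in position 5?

215

864 hashes to 6; slot 6 is free => place at 6.
149 hashes to 6, h2=6; 6 taken => place at 12.
937 hashes to 1; slot 1 is free => place at 1.
409 hashes to 6, h2=2; 6 taken => place at 8.
951 hashes to 2; slot 2 is free => place at 2.
240 hashes to 6, h2=1; 6 taken => place at 7.
215 hashes to 7, h2=12; 7,6 taken => place at 5.
Table: [—, 937, 951, —, —, 215, 864, 240, 409, —, —, —, 149]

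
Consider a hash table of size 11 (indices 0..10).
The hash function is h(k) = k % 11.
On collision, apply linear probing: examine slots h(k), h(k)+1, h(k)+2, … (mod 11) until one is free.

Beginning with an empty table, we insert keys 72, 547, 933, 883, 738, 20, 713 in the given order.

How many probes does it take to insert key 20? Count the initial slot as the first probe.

72 hashes to 6; slot 6 is free => place at 6.
547 hashes to 8; slot 8 is free => place at 8.
933 hashes to 9; slot 9 is free => place at 9.
883 hashes to 3; slot 3 is free => place at 3.
738 hashes to 1; slot 1 is free => place at 1.
20 hashes to 9; 9 taken => place at 10.
713 hashes to 9; 9,10 taken => place at 0.
Table: [713, 738, —, 883, —, —, 72, —, 547, 933, 20]

2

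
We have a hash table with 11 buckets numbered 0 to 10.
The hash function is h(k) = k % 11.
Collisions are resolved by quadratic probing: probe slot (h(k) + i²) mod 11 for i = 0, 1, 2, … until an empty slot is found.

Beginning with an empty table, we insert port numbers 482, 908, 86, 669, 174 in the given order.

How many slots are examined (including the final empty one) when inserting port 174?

482: h=9 => slot 9
908: h=6 => slot 6
86: h=9, probe 9,10 => slot 10
669: h=9, probe 9,10,2 => slot 2
174: h=9, probe 9,10,2,7 => slot 7
Table: [—, —, 669, —, —, —, 908, 174, —, 482, 86]

4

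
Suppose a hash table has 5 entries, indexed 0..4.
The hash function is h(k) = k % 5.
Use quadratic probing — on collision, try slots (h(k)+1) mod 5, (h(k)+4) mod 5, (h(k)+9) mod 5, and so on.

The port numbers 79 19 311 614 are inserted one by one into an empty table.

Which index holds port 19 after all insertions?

0

79: h=4 -> slot 4
19: h=4, probe 4,0 -> slot 0
311: h=1 -> slot 1
614: h=4, probe 4,0,3 -> slot 3
Table: [19, 311, ∅, 614, 79]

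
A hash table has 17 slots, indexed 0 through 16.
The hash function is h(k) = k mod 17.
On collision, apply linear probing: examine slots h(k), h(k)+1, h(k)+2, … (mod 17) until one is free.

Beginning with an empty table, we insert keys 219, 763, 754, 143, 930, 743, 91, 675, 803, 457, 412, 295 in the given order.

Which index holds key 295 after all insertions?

219 hashes to 15; slot 15 is free → place at 15.
763 hashes to 15; 15 taken → place at 16.
754 hashes to 6; slot 6 is free → place at 6.
143 hashes to 7; slot 7 is free → place at 7.
930 hashes to 12; slot 12 is free → place at 12.
743 hashes to 12; 12 taken → place at 13.
91 hashes to 6; 6,7 taken → place at 8.
675 hashes to 12; 12,13 taken → place at 14.
803 hashes to 4; slot 4 is free → place at 4.
457 hashes to 15; 15,16 taken → place at 0.
412 hashes to 4; 4 taken → place at 5.
295 hashes to 6; 6,7,8 taken → place at 9.
Table: [457, -, -, -, 803, 412, 754, 143, 91, 295, -, -, 930, 743, 675, 219, 763]

9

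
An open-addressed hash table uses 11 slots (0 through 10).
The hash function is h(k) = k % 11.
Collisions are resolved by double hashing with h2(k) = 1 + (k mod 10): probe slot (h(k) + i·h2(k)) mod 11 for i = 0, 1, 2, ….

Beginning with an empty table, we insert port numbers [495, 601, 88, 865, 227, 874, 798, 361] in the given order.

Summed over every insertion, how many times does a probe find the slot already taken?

8

495: h=0 → slot 0
601: h=7 → slot 7
88: h=0, h2=9, probe 0,9 → slot 9
865: h=7, h2=6, probe 7,2 → slot 2
227: h=7, h2=8, probe 7,4 → slot 4
874: h=5 → slot 5
798: h=6 → slot 6
361: h=9, h2=2, probe 9,0,2,4,6,8 → slot 8
Table: [495, ∅, 865, ∅, 227, 874, 798, 601, 361, 88, ∅]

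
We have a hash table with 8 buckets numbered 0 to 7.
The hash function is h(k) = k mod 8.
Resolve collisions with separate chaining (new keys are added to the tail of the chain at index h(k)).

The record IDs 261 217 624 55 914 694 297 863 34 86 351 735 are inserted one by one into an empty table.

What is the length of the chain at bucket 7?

4

261 → bucket 5
217 → bucket 1
624 → bucket 0
55 → bucket 7
914 → bucket 2
694 → bucket 6
297 → bucket 1 (collision)
863 → bucket 7 (collision)
34 → bucket 2 (collision)
86 → bucket 6 (collision)
351 → bucket 7 (collision)
735 → bucket 7 (collision)
Final buckets:
0: 624
1: 217 -> 297
2: 914 -> 34
3: —
4: —
5: 261
6: 694 -> 86
7: 55 -> 863 -> 351 -> 735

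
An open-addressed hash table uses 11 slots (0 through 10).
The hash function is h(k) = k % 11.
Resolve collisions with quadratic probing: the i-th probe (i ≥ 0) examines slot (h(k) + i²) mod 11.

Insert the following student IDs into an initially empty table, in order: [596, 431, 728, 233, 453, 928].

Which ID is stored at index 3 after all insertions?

431

596 hashes to 2; slot 2 is free → place at 2.
431 hashes to 2; 2 taken → place at 3.
728 hashes to 2; 2,3 taken → place at 6.
233 hashes to 2; 2,3,6 taken → place at 0.
453 hashes to 2; 2,3,6,0 taken → place at 7.
928 hashes to 4; slot 4 is free → place at 4.
Table: [233, -, 596, 431, 928, -, 728, 453, -, -, -]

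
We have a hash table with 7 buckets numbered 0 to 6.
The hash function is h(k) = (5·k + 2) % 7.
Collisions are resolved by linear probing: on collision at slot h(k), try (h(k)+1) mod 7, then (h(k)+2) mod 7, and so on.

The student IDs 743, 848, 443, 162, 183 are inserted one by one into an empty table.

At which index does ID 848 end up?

743 hashes to 0; slot 0 is free -> place at 0.
848 hashes to 0; 0 taken -> place at 1.
443 hashes to 5; slot 5 is free -> place at 5.
162 hashes to 0; 0,1 taken -> place at 2.
183 hashes to 0; 0,1,2 taken -> place at 3.
Table: [743, 848, 162, 183, ., 443, .]

1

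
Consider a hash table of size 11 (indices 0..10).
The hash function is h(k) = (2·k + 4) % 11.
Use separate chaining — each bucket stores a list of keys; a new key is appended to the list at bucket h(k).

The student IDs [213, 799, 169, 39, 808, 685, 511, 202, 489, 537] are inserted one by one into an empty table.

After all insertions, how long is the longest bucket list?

3

Insert 213: h=1, bucket 1 empty → new chain.
Insert 799: h=7, bucket 7 empty → new chain.
Insert 169: h=1, bucket 1 nonempty → append to chain.
Insert 39: h=5, bucket 5 empty → new chain.
Insert 808: h=3, bucket 3 empty → new chain.
Insert 685: h=10, bucket 10 empty → new chain.
Insert 511: h=3, bucket 3 nonempty → append to chain.
Insert 202: h=1, bucket 1 nonempty → append to chain.
Insert 489: h=3, bucket 3 nonempty → append to chain.
Insert 537: h=0, bucket 0 empty → new chain.
Final buckets:
0: 537
1: 213 -> 169 -> 202
2: _
3: 808 -> 511 -> 489
4: _
5: 39
6: _
7: 799
8: _
9: _
10: 685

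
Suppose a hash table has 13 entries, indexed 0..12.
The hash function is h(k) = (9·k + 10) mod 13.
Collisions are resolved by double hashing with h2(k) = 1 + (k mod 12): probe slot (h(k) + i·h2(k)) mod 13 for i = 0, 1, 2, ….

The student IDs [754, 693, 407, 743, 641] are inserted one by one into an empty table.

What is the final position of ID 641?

Insert 754: h=10, slot 10 empty => index 10.
Insert 693: h=7, slot 7 empty => index 7.
Insert 407: h=7, h2=12, slot 7 occupied => index 6.
Insert 743: h=2, slot 2 empty => index 2.
Insert 641: h=7, h2=6, slot 7 occupied => index 0.
Table: [641, -, 743, -, -, -, 407, 693, -, -, 754, -, -]

0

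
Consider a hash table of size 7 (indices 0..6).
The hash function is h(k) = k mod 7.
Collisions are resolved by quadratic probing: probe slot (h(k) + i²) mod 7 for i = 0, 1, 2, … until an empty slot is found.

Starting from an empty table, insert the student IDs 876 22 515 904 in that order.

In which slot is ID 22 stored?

2

876 hashes to 1; slot 1 is free → place at 1.
22 hashes to 1; 1 taken → place at 2.
515 hashes to 4; slot 4 is free → place at 4.
904 hashes to 1; 1,2 taken → place at 5.
Table: [∅, 876, 22, ∅, 515, 904, ∅]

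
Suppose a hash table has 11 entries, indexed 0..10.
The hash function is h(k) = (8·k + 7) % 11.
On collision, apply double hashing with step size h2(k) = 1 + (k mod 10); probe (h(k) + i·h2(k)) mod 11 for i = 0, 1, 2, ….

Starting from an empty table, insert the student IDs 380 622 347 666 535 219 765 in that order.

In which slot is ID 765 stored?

380 hashes to 0; slot 0 is free -> place at 0.
622 hashes to 0, h2=3; 0 taken -> place at 3.
347 hashes to 0, h2=8; 0 taken -> place at 8.
666 hashes to 0, h2=7; 0 taken -> place at 7.
535 hashes to 8, h2=6; 8,3 taken -> place at 9.
219 hashes to 10; slot 10 is free -> place at 10.
765 hashes to 0, h2=6; 0 taken -> place at 6.
Table: [380, —, —, 622, —, —, 765, 666, 347, 535, 219]

6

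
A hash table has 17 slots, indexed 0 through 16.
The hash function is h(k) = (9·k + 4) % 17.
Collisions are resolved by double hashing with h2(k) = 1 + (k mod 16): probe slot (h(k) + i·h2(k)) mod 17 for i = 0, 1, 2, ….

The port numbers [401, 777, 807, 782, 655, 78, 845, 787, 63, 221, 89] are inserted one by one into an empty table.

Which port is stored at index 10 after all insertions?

401: h=9 => slot 9
777: h=10 => slot 10
807: h=8 => slot 8
782: h=4 => slot 4
655: h=0 => slot 0
78: h=9, h2=15, probe 9,7 => slot 7
845: h=10, h2=14, probe 10,7,4,1 => slot 1
787: h=15 => slot 15
63: h=10, h2=16, probe 10,9,8,7,6 => slot 6
221: h=4, h2=14, probe 4,1,15,12 => slot 12
89: h=6, h2=10, probe 6,16 => slot 16
Table: [655, 845, -, -, 782, -, 63, 78, 807, 401, 777, -, 221, -, -, 787, 89]

777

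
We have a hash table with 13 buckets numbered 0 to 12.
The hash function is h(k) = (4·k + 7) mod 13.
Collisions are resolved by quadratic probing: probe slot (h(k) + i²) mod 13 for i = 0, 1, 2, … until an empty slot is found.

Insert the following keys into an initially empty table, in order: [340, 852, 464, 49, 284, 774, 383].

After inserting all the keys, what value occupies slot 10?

340 hashes to 2; slot 2 is free → place at 2.
852 hashes to 9; slot 9 is free → place at 9.
464 hashes to 4; slot 4 is free → place at 4.
49 hashes to 8; slot 8 is free → place at 8.
284 hashes to 12; slot 12 is free → place at 12.
774 hashes to 9; 9 taken → place at 10.
383 hashes to 5; slot 5 is free → place at 5.
Table: [-, -, 340, -, 464, 383, -, -, 49, 852, 774, -, 284]

774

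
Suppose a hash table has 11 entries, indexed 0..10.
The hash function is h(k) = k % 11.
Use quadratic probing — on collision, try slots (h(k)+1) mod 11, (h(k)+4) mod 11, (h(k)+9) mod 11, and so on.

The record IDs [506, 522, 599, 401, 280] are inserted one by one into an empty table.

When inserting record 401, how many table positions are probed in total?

506 hashes to 0; slot 0 is free => place at 0.
522 hashes to 5; slot 5 is free => place at 5.
599 hashes to 5; 5 taken => place at 6.
401 hashes to 5; 5,6 taken => place at 9.
280 hashes to 5; 5,6,9 taken => place at 3.
Table: [506, ., ., 280, ., 522, 599, ., ., 401, .]

3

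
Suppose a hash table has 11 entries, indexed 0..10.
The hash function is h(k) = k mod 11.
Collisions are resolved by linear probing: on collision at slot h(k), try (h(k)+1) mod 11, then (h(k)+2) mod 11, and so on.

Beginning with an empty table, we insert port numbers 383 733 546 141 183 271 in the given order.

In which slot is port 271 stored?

Insert 383: h=9, slot 9 empty -> index 9.
Insert 733: h=7, slot 7 empty -> index 7.
Insert 546: h=7, slot 7 occupied -> index 8.
Insert 141: h=9, slot 9 occupied -> index 10.
Insert 183: h=7, slots 7,8,9,10 occupied -> index 0.
Insert 271: h=7, slots 7,8,9,10,0 occupied -> index 1.
Table: [183, 271, ∅, ∅, ∅, ∅, ∅, 733, 546, 383, 141]

1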